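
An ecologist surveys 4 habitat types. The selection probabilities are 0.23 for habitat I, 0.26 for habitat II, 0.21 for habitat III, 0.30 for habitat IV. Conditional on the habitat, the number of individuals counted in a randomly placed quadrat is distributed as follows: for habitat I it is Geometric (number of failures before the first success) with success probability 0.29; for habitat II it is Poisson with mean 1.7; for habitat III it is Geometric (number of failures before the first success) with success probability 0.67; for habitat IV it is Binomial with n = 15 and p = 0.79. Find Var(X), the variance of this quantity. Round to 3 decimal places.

Per component, I: μ=2.44828, E[X²]=14.4364; II: μ=1.7, E[X²]=4.59; III: μ=0.492537, E[X²]=0.977723; IV: μ=11.85, E[X²]=142.911.
E[X] = 0.23·2.44828 + 0.26·1.7 + 0.21·0.492537 + 0.3·11.85 = 4.66354.
E[X²] = 0.23·14.4364 + 0.26·4.59 + 0.21·0.977723 + 0.3·142.911 = 47.5924.
Var(X) = E[X²] − (E[X])² = 47.5924 − 21.7486 = 25.8438.

25.844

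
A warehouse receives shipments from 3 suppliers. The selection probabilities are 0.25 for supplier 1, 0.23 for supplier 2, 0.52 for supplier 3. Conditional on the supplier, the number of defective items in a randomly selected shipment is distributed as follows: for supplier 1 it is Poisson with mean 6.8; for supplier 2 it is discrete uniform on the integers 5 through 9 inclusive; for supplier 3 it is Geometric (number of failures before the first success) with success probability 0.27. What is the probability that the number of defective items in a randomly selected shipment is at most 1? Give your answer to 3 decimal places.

0.245

Conditional on each supplier, P(X ≤ 1): 1: 0.00868745; 2: 0; 3: 0.4671.
By total probability, P(X ≤ 1) = 0.25·0.00868745 + 0.23·0 + 0.52·0.4671 = 0.245064.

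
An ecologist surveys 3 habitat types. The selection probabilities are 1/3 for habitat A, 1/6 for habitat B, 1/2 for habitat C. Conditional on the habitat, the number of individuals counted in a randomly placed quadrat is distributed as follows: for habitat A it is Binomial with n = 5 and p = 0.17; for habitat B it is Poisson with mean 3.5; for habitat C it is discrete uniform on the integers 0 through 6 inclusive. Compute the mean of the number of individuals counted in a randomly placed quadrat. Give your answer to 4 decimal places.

2.3667

Component means — A: 0.85; B: 3.5; C: 3.
E[X] = 0.333333·0.85 + 0.166667·3.5 + 0.5·3 = 2.36667.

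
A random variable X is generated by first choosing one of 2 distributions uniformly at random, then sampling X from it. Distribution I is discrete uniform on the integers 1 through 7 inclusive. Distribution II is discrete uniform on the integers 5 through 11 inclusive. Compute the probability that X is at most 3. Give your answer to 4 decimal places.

Conditional on each component, P(X ≤ 3): I: 0.428571; II: 0.
By total probability, P(X ≤ 3) = 0.5·0.428571 + 0.5·0 = 0.214286.

0.2143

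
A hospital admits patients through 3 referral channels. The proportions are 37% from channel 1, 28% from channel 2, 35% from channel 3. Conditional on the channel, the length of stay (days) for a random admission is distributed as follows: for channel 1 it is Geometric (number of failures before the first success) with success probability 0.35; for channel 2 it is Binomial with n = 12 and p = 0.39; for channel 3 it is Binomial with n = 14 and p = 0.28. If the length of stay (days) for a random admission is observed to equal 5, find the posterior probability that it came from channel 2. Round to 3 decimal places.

0.447

Likelihoods P(X=5 | ·): 1: 0.0406102; 2: 0.224573; 3: 0.179162.
Posterior ∝ prior × likelihood. Numerator for 2: 0.28·0.224573 = 0.0628804.
Normalizing constant: 0.37·0.0406102 + 0.28·0.224573 + 0.35·0.179162 = 0.140613.
P(2 | observation) = 0.0628804 / 0.140613 = 0.447188.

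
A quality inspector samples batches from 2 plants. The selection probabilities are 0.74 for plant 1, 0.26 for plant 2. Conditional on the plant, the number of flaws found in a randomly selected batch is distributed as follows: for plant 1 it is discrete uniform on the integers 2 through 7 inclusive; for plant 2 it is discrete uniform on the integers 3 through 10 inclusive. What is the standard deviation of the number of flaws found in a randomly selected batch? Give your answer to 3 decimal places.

2.072

Per component, 1: μ=4.5, E[X²]=23.1667; 2: μ=6.5, E[X²]=47.5.
E[X] = 0.74·4.5 + 0.26·6.5 = 5.02.
E[X²] = 0.74·23.1667 + 0.26·47.5 = 29.4933.
Var(X) = E[X²] − (E[X])² = 29.4933 − 25.2004 = 4.29293.
SD(X) = √4.29293 = 2.07194.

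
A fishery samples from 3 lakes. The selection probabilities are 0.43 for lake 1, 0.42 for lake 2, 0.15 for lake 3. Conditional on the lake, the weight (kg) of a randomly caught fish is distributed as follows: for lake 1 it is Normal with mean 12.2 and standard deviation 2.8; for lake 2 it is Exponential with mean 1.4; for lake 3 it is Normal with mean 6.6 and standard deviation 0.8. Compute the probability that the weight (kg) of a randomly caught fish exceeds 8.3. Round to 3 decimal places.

Conditional on each lake, P(X > 8.3): 1: 0.918169; 2: 0.00266228; 3: 0.0167933.
By total probability, P(X > 8.3) = 0.43·0.918169 + 0.42·0.00266228 + 0.15·0.0167933 = 0.39845.

0.398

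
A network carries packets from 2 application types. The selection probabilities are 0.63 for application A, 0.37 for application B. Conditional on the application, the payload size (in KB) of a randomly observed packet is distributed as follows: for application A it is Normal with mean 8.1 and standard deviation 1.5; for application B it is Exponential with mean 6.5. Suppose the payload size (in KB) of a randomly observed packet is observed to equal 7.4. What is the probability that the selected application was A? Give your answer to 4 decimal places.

Likelihoods f(7.4 | ·): A: 0.238522; B: 0.0492787.
Posterior ∝ prior × likelihood. Numerator for A: 0.63·0.238522 = 0.150269.
Normalizing constant: 0.63·0.238522 + 0.37·0.0492787 = 0.168502.
P(A | observation) = 0.150269 / 0.168502 = 0.891793.

0.8918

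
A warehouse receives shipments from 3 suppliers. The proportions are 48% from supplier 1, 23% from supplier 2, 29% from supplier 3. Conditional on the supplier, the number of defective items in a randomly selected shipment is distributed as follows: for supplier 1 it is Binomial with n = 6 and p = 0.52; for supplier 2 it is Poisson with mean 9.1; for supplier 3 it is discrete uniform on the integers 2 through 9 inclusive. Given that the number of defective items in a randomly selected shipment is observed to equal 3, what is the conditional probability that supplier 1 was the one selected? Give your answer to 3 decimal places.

Likelihoods P(X=3 | ·): 1: 0.311002; 2: 0.0140247; 3: 0.125.
Posterior ∝ prior × likelihood. Numerator for 1: 0.48·0.311002 = 0.149281.
Normalizing constant: 0.48·0.311002 + 0.23·0.0140247 + 0.29·0.125 = 0.188757.
P(1 | observation) = 0.149281 / 0.188757 = 0.790865.

0.791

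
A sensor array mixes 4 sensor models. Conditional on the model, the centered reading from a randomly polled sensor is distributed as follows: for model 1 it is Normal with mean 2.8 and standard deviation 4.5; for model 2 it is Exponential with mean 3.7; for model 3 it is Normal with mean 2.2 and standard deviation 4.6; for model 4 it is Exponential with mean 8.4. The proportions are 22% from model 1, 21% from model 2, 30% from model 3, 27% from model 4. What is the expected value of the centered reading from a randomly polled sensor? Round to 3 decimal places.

Component means — 1: 2.8; 2: 3.7; 3: 2.2; 4: 8.4.
E[X] = 0.22·2.8 + 0.21·3.7 + 0.3·2.2 + 0.27·8.4 = 4.321.

4.321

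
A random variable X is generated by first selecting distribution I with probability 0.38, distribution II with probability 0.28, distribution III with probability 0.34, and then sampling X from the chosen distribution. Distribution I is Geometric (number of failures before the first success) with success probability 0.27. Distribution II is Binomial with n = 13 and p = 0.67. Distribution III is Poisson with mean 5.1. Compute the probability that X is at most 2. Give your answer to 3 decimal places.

Conditional on each component, P(X ≤ 2): I: 0.610983; II: 0.000192047; III: 0.116478.
By total probability, P(X ≤ 2) = 0.38·0.610983 + 0.28·0.000192047 + 0.34·0.116478 = 0.27183.

0.272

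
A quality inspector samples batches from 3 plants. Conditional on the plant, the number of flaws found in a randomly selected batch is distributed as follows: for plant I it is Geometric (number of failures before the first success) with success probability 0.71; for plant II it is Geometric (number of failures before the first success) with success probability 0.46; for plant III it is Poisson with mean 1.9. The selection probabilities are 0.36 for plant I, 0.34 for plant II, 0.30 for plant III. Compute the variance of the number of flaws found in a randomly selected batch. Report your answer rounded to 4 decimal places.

2.0105

Per component, I: μ=0.408451, E[X²]=0.742115; II: μ=1.17391, E[X²]=3.93006; III: μ=1.9, E[X²]=5.51.
E[X] = 0.36·0.408451 + 0.34·1.17391 + 0.3·1.9 = 1.11617.
E[X²] = 0.36·0.742115 + 0.34·3.93006 + 0.3·5.51 = 3.25638.
Var(X) = E[X²] − (E[X])² = 3.25638 − 1.24584 = 2.01054.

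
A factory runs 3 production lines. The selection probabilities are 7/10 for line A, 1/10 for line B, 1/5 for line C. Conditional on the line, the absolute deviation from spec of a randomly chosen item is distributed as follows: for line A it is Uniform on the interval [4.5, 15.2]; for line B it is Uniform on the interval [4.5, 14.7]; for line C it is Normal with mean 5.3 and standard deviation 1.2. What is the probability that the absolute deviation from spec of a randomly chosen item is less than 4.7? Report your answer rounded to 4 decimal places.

Conditional on each line, P(X < 4.7): A: 0.0186916; B: 0.0196078; C: 0.308538.
By total probability, P(X < 4.7) = 0.7·0.0186916 + 0.1·0.0196078 + 0.2·0.308538 = 0.0767524.

0.0768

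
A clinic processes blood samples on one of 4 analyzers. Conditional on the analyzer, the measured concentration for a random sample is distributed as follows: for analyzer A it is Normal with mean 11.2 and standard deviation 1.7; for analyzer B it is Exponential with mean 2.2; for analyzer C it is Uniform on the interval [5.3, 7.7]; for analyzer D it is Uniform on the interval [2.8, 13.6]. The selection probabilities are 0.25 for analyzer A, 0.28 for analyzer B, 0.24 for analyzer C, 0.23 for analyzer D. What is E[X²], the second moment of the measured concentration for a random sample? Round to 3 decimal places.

62.749

For each component E[X²] = Var + (mean)², giving A: 128.33; B: 9.68; C: 42.73; D: 76.96.
Overall E[X²] = 0.25·128.33 + 0.28·9.68 + 0.24·42.73 + 0.23·76.96 = 62.7489.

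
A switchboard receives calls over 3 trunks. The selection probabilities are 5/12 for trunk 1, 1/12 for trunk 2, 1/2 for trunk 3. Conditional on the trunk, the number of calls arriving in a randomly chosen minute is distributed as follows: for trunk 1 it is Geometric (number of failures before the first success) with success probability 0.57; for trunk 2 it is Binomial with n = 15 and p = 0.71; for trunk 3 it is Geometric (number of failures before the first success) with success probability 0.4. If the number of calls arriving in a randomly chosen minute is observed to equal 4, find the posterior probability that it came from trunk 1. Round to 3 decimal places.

Likelihoods P(X=4 | ·): 1: 0.0194872; 2: 0.000423198; 3: 0.05184.
Posterior ∝ prior × likelihood. Numerator for 1: 0.416667·0.0194872 = 0.00811965.
Normalizing constant: 0.416667·0.0194872 + 0.0833333·0.000423198 + 0.5·0.05184 = 0.0340749.
P(1 | observation) = 0.00811965 / 0.0340749 = 0.238288.

0.238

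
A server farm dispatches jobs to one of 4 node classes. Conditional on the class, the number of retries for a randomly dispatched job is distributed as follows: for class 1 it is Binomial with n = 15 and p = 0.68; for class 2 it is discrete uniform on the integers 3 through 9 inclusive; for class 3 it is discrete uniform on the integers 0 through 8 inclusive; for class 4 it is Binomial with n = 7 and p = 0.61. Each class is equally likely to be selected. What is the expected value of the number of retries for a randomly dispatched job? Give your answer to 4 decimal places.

6.1175

Component means — 1: 10.2; 2: 6; 3: 4; 4: 4.27.
E[X] = 0.25·10.2 + 0.25·6 + 0.25·4 + 0.25·4.27 = 6.1175.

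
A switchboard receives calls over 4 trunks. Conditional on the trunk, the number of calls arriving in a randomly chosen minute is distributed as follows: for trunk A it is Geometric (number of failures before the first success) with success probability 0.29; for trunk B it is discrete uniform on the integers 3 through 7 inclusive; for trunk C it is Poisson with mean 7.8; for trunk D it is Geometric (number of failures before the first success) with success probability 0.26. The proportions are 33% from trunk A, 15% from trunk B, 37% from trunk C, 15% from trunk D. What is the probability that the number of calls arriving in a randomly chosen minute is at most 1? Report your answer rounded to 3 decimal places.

0.233

Conditional on each trunk, P(X ≤ 1): A: 0.4959; B: 0; C: 0.00360567; D: 0.4524.
By total probability, P(X ≤ 1) = 0.33·0.4959 + 0.15·0 + 0.37·0.00360567 + 0.15·0.4524 = 0.232841.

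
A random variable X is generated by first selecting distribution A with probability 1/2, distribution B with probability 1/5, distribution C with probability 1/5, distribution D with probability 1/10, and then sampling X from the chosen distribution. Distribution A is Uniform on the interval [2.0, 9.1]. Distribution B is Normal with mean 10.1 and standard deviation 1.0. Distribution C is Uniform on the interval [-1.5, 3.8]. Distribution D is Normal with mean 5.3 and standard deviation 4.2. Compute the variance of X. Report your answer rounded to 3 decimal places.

12.551

Per component, A: μ=5.55, E[X²]=35.0033; B: μ=10.1, E[X²]=103.01; C: μ=1.15, E[X²]=3.66333; D: μ=5.3, E[X²]=45.73.
E[X] = 0.5·5.55 + 0.2·10.1 + 0.2·1.15 + 0.1·5.3 = 5.555.
E[X²] = 0.5·35.0033 + 0.2·103.01 + 0.2·3.66333 + 0.1·45.73 = 43.4093.
Var(X) = E[X²] − (E[X])² = 43.4093 − 30.858 = 12.5513.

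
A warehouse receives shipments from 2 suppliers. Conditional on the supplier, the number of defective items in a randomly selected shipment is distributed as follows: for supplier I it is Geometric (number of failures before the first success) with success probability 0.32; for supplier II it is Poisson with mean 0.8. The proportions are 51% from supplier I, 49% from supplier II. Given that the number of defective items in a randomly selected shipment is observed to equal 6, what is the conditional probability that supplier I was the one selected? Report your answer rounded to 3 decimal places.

0.995

Likelihoods P(X=6 | ·): I: 0.0316376; II: 0.000163596.
Posterior ∝ prior × likelihood. Numerator for I: 0.51·0.0316376 = 0.0161352.
Normalizing constant: 0.51·0.0316376 + 0.49·0.000163596 = 0.0162153.
P(I | observation) = 0.0161352 / 0.0162153 = 0.995056.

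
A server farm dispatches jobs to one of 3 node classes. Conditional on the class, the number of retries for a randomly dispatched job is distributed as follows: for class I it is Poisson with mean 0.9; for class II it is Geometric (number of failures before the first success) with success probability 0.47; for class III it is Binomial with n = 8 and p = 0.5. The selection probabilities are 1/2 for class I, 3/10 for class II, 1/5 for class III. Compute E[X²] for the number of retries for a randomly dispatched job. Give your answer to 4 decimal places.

For each component E[X²] = Var + (mean)², giving I: 1.71; II: 3.67089; III: 18.
Overall E[X²] = 0.5·1.71 + 0.3·3.67089 + 0.2·18 = 5.55627.

5.5563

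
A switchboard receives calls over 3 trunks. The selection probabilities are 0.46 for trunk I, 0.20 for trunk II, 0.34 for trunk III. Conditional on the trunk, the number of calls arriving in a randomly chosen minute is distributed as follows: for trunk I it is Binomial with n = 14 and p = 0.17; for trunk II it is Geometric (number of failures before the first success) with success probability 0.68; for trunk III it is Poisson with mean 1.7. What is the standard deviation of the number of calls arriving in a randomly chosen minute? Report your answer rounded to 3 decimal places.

1.461

Per component, I: μ=2.38, E[X²]=7.6398; II: μ=0.470588, E[X²]=0.913495; III: μ=1.7, E[X²]=4.59.
E[X] = 0.46·2.38 + 0.2·0.470588 + 0.34·1.7 = 1.76692.
E[X²] = 0.46·7.6398 + 0.2·0.913495 + 0.34·4.59 = 5.25761.
Var(X) = E[X²] − (E[X])² = 5.25761 − 3.122 = 2.13561.
SD(X) = √2.13561 = 1.46137.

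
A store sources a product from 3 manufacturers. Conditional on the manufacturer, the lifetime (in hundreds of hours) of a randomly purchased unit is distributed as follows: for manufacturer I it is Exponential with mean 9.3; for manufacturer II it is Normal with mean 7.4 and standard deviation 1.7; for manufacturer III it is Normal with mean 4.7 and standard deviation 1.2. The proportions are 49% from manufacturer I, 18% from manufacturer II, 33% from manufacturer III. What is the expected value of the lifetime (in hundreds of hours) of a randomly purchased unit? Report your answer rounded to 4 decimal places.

7.4400

Component means — I: 9.3; II: 7.4; III: 4.7.
E[X] = 0.49·9.3 + 0.18·7.4 + 0.33·4.7 = 7.44.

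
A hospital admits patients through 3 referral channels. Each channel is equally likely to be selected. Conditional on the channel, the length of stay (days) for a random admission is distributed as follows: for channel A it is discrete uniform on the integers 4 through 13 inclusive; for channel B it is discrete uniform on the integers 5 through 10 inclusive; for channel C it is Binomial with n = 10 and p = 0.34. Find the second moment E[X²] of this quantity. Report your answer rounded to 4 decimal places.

51.1569

For each component E[X²] = Var + (mean)², giving A: 80.5; B: 59.1667; C: 13.804.
Overall E[X²] = 0.333333·80.5 + 0.333333·59.1667 + 0.333333·13.804 = 51.1569.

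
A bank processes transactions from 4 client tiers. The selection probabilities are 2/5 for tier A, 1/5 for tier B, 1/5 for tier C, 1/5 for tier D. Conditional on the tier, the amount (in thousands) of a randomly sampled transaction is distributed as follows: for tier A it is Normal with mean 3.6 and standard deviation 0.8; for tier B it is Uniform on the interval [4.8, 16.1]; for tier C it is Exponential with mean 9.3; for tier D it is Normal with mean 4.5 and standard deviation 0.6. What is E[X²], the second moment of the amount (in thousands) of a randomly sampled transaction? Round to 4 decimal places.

For each component E[X²] = Var + (mean)², giving A: 13.6; B: 119.843; C: 172.98; D: 20.61.
Overall E[X²] = 0.4·13.6 + 0.2·119.843 + 0.2·172.98 + 0.2·20.61 = 68.1267.

68.1267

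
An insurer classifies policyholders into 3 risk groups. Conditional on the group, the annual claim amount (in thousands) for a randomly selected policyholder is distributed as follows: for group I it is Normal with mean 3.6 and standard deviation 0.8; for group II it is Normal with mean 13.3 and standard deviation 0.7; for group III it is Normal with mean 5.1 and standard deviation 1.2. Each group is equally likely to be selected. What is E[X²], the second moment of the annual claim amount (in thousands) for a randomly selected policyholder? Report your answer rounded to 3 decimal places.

72.810

For each component E[X²] = Var + (mean)², giving I: 13.6; II: 177.38; III: 27.45.
Overall E[X²] = 0.333333·13.6 + 0.333333·177.38 + 0.333333·27.45 = 72.81.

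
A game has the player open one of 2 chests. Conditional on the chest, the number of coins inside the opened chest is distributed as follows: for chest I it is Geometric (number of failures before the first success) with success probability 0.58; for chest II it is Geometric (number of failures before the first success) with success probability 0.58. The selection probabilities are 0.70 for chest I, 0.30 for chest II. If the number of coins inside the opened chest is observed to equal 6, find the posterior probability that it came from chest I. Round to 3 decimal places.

Likelihoods P(X=6 | ·): I: 0.00318364; II: 0.00318364.
Posterior ∝ prior × likelihood. Numerator for I: 0.7·0.00318364 = 0.00222855.
Normalizing constant: 0.7·0.00318364 + 0.3·0.00318364 = 0.00318364.
P(I | observation) = 0.00222855 / 0.00318364 = 0.7.

0.700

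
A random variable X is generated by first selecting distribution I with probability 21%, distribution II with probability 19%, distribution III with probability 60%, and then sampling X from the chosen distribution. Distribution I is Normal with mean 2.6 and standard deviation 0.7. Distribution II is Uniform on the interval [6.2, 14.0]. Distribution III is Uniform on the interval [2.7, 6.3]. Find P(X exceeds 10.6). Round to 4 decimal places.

0.0828

Conditional on each component, P(X > 10.6): I: 0; II: 0.435897; III: 0.
By total probability, P(X > 10.6) = 0.21·0 + 0.19·0.435897 + 0.6·0 = 0.0828205.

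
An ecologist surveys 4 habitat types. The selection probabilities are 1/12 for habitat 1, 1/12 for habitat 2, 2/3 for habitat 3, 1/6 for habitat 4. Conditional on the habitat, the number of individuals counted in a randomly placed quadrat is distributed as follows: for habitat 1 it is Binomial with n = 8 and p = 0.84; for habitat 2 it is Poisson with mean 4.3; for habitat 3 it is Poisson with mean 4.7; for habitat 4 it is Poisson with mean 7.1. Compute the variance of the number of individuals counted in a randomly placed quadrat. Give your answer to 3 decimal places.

5.792

Per component, 1: μ=6.72, E[X²]=46.2336; 2: μ=4.3, E[X²]=22.79; 3: μ=4.7, E[X²]=26.79; 4: μ=7.1, E[X²]=57.51.
E[X] = 0.0833333·6.72 + 0.0833333·4.3 + 0.666667·4.7 + 0.166667·7.1 = 5.235.
E[X²] = 0.0833333·46.2336 + 0.0833333·22.79 + 0.666667·26.79 + 0.166667·57.51 = 33.197.
Var(X) = E[X²] − (E[X])² = 33.197 − 27.4052 = 5.79174.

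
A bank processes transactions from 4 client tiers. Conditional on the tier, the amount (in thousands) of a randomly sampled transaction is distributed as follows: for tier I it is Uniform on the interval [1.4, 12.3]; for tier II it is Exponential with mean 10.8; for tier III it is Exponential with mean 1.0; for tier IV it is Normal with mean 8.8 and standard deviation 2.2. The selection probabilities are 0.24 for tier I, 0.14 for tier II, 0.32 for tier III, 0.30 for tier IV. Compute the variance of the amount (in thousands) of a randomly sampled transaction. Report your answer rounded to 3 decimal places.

34.215

Per component, I: μ=6.85, E[X²]=56.8233; II: μ=10.8, E[X²]=233.28; III: μ=1, E[X²]=2; IV: μ=8.8, E[X²]=82.28.
E[X] = 0.24·6.85 + 0.14·10.8 + 0.32·1 + 0.3·8.8 = 6.116.
E[X²] = 0.24·56.8233 + 0.14·233.28 + 0.32·2 + 0.3·82.28 = 71.6208.
Var(X) = E[X²] − (E[X])² = 71.6208 − 37.4055 = 34.2153.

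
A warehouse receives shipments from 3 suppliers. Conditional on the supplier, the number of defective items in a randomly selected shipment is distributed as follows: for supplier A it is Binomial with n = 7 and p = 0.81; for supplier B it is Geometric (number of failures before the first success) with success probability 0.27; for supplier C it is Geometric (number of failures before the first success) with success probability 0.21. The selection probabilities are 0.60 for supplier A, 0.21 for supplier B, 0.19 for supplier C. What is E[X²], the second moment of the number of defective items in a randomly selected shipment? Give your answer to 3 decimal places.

For each component E[X²] = Var + (mean)², giving A: 33.2262; B: 17.3237; C: 32.0658.
Overall E[X²] = 0.6·33.2262 + 0.21·17.3237 + 0.19·32.0658 = 29.6662.

29.666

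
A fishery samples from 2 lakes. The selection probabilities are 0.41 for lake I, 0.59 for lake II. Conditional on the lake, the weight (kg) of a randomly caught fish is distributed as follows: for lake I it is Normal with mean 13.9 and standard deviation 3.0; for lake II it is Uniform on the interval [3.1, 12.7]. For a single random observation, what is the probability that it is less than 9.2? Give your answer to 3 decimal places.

Conditional on each lake, P(X < 9.2): I: 0.0585963; II: 0.635417.
By total probability, P(X < 9.2) = 0.41·0.0585963 + 0.59·0.635417 = 0.39892.

0.399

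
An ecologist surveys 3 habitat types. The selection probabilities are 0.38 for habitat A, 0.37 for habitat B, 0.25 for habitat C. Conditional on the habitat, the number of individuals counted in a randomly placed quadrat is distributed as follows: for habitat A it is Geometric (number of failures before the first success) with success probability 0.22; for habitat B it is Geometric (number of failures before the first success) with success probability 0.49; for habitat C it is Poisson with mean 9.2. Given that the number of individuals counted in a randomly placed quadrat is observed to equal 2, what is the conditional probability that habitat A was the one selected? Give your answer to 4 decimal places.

Likelihoods P(X=2 | ·): A: 0.133848; B: 0.127449; C: 0.00427599.
Posterior ∝ prior × likelihood. Numerator for A: 0.38·0.133848 = 0.0508622.
Normalizing constant: 0.38·0.133848 + 0.37·0.127449 + 0.25·0.00427599 = 0.0990874.
P(A | observation) = 0.0508622 / 0.0990874 = 0.513307.

0.5133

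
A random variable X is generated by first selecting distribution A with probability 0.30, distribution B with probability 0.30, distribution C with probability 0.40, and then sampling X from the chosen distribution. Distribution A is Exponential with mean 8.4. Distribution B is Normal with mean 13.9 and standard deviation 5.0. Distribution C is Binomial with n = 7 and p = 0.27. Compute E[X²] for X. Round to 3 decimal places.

For each component E[X²] = Var + (mean)², giving A: 141.12; B: 218.21; C: 4.9518.
Overall E[X²] = 0.3·141.12 + 0.3·218.21 + 0.4·4.9518 = 109.78.

109.780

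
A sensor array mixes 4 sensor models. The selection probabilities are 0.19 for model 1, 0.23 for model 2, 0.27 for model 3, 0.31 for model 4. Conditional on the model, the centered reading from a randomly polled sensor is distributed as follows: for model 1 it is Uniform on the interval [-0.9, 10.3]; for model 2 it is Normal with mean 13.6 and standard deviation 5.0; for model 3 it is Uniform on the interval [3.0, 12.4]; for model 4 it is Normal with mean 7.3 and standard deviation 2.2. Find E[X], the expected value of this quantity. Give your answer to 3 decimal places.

Component means — 1: 4.7; 2: 13.6; 3: 7.7; 4: 7.3.
E[X] = 0.19·4.7 + 0.23·13.6 + 0.27·7.7 + 0.31·7.3 = 8.363.

8.363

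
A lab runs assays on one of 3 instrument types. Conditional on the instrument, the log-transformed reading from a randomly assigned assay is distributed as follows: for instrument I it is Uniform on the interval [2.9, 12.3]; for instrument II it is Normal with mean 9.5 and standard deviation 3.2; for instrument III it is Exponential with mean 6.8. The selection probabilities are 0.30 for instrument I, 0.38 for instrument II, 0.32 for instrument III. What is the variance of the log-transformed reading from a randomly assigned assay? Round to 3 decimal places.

Per component, I: μ=7.6, E[X²]=65.1233; II: μ=9.5, E[X²]=100.49; III: μ=6.8, E[X²]=92.48.
E[X] = 0.3·7.6 + 0.38·9.5 + 0.32·6.8 = 8.066.
E[X²] = 0.3·65.1233 + 0.38·100.49 + 0.32·92.48 = 87.3168.
Var(X) = E[X²] − (E[X])² = 87.3168 − 65.0604 = 22.2564.

22.256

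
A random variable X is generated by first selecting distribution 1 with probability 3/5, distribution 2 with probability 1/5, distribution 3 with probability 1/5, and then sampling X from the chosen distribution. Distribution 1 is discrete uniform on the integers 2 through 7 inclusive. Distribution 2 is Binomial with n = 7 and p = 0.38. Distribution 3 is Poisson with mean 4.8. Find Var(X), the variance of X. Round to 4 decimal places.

Per component, 1: μ=4.5, E[X²]=23.1667; 2: μ=2.66, E[X²]=8.7248; 3: μ=4.8, E[X²]=27.84.
E[X] = 0.6·4.5 + 0.2·2.66 + 0.2·4.8 = 4.192.
E[X²] = 0.6·23.1667 + 0.2·8.7248 + 0.2·27.84 = 21.213.
Var(X) = E[X²] − (E[X])² = 21.213 − 17.5729 = 3.6401.

3.6401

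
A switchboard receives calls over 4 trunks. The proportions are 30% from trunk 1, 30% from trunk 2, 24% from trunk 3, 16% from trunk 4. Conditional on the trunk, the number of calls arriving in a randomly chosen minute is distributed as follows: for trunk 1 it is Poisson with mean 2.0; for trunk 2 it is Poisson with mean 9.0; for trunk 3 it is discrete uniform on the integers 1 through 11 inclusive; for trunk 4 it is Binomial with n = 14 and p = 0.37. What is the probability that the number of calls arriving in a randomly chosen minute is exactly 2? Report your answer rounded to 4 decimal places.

0.1123

Conditional on each trunk, P(X = 2): 1: 0.270671; 2: 0.0049981; 3: 0.0909091; 4: 0.0487003.
By total probability, P(X = 2) = 0.3·0.270671 + 0.3·0.0049981 + 0.24·0.0909091 + 0.16·0.0487003 = 0.112311.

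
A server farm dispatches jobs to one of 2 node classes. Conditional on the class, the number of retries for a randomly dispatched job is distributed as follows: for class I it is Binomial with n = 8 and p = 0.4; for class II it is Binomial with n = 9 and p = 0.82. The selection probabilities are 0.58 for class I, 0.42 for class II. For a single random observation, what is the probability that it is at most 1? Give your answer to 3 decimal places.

Conditional on each class, P(X ≤ 1): I: 0.106376; II: 8.33109e-06.
By total probability, P(X ≤ 1) = 0.58·0.106376 + 0.42·8.33109e-06 = 0.0617014.

0.062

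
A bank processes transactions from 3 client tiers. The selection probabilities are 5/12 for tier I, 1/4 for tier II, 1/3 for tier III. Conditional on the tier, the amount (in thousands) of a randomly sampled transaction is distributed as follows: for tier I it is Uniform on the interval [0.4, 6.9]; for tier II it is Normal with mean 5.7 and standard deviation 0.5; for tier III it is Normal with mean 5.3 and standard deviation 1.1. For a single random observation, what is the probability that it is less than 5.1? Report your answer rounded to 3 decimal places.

0.473

Conditional on each tier, P(X < 5.1): I: 0.723077; II: 0.11507; III: 0.427863.
By total probability, P(X < 5.1) = 0.416667·0.723077 + 0.25·0.11507 + 0.333333·0.427863 = 0.47267.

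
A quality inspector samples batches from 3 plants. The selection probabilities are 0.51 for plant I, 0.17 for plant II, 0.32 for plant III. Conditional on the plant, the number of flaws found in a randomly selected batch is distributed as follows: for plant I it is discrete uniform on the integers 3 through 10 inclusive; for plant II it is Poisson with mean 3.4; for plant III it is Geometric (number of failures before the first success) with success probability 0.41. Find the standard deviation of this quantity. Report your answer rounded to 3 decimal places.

Per component, I: μ=6.5, E[X²]=47.5; II: μ=3.4, E[X²]=14.96; III: μ=1.43902, E[X²]=5.58061.
E[X] = 0.51·6.5 + 0.17·3.4 + 0.32·1.43902 = 4.35349.
E[X²] = 0.51·47.5 + 0.17·14.96 + 0.32·5.58061 = 28.554.
Var(X) = E[X²] − (E[X])² = 28.554 − 18.9529 = 9.60114.
SD(X) = √9.60114 = 3.09857.

3.099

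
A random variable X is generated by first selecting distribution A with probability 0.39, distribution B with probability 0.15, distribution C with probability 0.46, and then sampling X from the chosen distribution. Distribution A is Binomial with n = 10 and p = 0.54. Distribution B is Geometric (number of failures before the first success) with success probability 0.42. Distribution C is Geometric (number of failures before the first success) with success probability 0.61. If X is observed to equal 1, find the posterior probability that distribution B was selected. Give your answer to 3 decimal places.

Likelihoods P(X=1 | ·): A: 0.00497983; B: 0.2436; C: 0.2379.
Posterior ∝ prior × likelihood. Numerator for B: 0.15·0.2436 = 0.03654.
Normalizing constant: 0.39·0.00497983 + 0.15·0.2436 + 0.46·0.2379 = 0.147916.
P(B | observation) = 0.03654 / 0.147916 = 0.247032.

0.247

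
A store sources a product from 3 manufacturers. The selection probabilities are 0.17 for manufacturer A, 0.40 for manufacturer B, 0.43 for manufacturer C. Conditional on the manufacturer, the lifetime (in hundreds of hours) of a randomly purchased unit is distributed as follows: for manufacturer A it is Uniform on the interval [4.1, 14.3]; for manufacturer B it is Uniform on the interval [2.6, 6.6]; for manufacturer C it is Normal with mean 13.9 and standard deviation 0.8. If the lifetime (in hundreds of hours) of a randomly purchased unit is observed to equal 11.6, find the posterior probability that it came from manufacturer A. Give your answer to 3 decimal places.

Likelihoods f(11.6 | ·): A: 0.0980392; B: 0; C: 0.00799765.
Posterior ∝ prior × likelihood. Numerator for A: 0.17·0.0980392 = 0.0166667.
Normalizing constant: 0.17·0.0980392 + 0.4·0 + 0.43·0.00799765 = 0.0201057.
P(A | observation) = 0.0166667 / 0.0201057 = 0.828954.

0.829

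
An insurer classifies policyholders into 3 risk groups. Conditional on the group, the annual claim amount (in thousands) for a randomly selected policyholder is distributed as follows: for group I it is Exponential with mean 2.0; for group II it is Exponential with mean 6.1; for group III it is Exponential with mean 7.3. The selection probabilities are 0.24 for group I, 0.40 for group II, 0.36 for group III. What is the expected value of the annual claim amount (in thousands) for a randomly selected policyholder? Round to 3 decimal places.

Component means — I: 2; II: 6.1; III: 7.3.
E[X] = 0.24·2 + 0.4·6.1 + 0.36·7.3 = 5.548.

5.548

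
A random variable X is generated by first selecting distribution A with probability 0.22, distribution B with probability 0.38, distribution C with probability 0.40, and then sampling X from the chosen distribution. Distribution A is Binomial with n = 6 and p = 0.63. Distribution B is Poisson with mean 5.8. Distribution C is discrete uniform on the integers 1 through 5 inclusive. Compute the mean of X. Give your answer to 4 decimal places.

4.2356

Component means — A: 3.78; B: 5.8; C: 3.
E[X] = 0.22·3.78 + 0.38·5.8 + 0.4·3 = 4.2356.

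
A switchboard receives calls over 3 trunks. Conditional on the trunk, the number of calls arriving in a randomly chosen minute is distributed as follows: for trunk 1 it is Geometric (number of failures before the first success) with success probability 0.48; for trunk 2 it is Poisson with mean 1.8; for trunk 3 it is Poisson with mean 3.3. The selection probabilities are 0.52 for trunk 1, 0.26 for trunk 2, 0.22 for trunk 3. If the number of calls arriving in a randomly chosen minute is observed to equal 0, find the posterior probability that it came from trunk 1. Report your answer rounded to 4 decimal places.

0.8301

Likelihoods P(X=0 | ·): 1: 0.48; 2: 0.165299; 3: 0.0368832.
Posterior ∝ prior × likelihood. Numerator for 1: 0.52·0.48 = 0.2496.
Normalizing constant: 0.52·0.48 + 0.26·0.165299 + 0.22·0.0368832 = 0.300692.
P(1 | observation) = 0.2496 / 0.300692 = 0.830085.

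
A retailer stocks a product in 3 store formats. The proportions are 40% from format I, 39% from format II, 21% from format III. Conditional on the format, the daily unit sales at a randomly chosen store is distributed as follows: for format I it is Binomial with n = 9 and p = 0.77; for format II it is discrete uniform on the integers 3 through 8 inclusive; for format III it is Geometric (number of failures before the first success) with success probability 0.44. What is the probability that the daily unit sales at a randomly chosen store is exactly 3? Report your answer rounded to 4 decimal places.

0.0835

Conditional on each format, P(X = 3): I: 0.00567699; II: 0.166667; III: 0.077271.
By total probability, P(X = 3) = 0.4·0.00567699 + 0.39·0.166667 + 0.21·0.077271 = 0.0834977.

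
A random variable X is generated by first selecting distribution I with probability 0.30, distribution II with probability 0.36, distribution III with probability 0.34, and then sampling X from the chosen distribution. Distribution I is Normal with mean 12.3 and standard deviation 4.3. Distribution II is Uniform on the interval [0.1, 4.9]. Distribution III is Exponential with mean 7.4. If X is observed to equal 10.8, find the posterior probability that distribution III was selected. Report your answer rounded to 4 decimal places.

0.2896

Likelihoods f(10.8 | ·): I: 0.0873007; II: 0; III: 0.0314002.
Posterior ∝ prior × likelihood. Numerator for III: 0.34·0.0314002 = 0.0106761.
Normalizing constant: 0.3·0.0873007 + 0.36·0 + 0.34·0.0314002 = 0.0368663.
P(III | observation) = 0.0106761 / 0.0368663 = 0.289589.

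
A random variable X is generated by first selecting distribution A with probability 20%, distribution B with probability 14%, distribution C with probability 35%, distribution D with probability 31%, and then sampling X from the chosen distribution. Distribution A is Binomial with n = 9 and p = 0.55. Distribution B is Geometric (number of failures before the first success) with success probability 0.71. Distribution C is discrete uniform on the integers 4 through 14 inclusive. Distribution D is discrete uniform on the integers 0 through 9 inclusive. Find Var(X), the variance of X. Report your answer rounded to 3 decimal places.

Per component, A: μ=4.95, E[X²]=26.73; B: μ=0.408451, E[X²]=0.742115; C: μ=9, E[X²]=91; D: μ=4.5, E[X²]=28.5.
E[X] = 0.2·4.95 + 0.14·0.408451 + 0.35·9 + 0.31·4.5 = 5.59218.
E[X²] = 0.2·26.73 + 0.14·0.742115 + 0.35·91 + 0.31·28.5 = 46.1349.
Var(X) = E[X²] − (E[X])² = 46.1349 − 31.2725 = 14.8624.

14.862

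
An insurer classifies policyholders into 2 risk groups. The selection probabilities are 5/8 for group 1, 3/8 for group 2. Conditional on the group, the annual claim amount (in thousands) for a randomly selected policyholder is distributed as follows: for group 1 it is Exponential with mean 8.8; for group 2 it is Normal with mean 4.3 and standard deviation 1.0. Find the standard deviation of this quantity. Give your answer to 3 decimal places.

7.316

Per component, 1: μ=8.8, E[X²]=154.88; 2: μ=4.3, E[X²]=19.49.
E[X] = 0.625·8.8 + 0.375·4.3 = 7.1125.
E[X²] = 0.625·154.88 + 0.375·19.49 = 104.109.
Var(X) = E[X²] − (E[X])² = 104.109 − 50.5877 = 53.5211.
SD(X) = √53.5211 = 7.31581.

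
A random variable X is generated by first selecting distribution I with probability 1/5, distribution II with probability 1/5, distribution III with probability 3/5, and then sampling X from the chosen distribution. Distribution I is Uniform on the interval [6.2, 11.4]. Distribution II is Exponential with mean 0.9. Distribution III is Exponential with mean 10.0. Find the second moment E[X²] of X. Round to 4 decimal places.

For each component E[X²] = Var + (mean)², giving I: 79.6933; II: 1.62; III: 200.
Overall E[X²] = 0.2·79.6933 + 0.2·1.62 + 0.6·200 = 136.263.

136.2627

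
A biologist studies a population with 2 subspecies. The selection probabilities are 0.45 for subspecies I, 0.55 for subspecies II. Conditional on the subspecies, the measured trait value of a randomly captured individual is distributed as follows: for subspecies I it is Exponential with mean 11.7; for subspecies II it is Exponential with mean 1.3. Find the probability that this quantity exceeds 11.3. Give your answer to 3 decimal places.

0.171

Conditional on each subspecies, P(X > 11.3): I: 0.380674; II: 0.000167872.
By total probability, P(X > 11.3) = 0.45·0.380674 + 0.55·0.000167872 = 0.171396.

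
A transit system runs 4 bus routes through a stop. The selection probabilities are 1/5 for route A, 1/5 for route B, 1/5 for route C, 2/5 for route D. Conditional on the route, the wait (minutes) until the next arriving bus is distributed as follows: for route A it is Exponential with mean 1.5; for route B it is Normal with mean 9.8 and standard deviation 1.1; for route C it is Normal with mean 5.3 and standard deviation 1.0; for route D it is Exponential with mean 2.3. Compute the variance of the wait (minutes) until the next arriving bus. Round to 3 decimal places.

Per component, A: μ=1.5, E[X²]=4.5; B: μ=9.8, E[X²]=97.25; C: μ=5.3, E[X²]=29.09; D: μ=2.3, E[X²]=10.58.
E[X] = 0.2·1.5 + 0.2·9.8 + 0.2·5.3 + 0.4·2.3 = 4.24.
E[X²] = 0.2·4.5 + 0.2·97.25 + 0.2·29.09 + 0.4·10.58 = 30.4.
Var(X) = E[X²] − (E[X])² = 30.4 − 17.9776 = 12.4224.

12.422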